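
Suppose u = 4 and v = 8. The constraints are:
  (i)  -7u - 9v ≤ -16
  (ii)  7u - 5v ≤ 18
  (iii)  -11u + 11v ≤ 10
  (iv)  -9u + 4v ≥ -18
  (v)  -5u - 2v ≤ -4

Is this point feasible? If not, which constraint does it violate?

Constraint (iii): -11u + 11v = 44, which is not ≤ 10. All other constraints are satisfied.

not feasible — violates (iii)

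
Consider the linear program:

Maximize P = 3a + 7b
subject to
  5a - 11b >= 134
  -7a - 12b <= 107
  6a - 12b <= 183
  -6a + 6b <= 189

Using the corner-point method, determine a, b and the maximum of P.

a = 135/2, b = 37/2, maximum P = 332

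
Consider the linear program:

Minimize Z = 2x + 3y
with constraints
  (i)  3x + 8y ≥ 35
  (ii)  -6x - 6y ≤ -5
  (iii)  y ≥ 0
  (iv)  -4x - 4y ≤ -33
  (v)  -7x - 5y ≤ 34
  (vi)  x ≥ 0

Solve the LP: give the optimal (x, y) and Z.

x = 31/5, y = 41/20, minimum Z = 371/20

Corner points and Z = 2x + 3y:
  (35/3, 0) → Z = 70/3
  (31/5, 41/20) → Z = 371/20
  (0, 33/4) → Z = 99/4
The feasible region is unbounded (it extends along (0, 1), (1, 0)), but Z strictly increases along every unbounded feasible direction, so there is no improving ray and the minimum is attained at a vertex.

The optimum lies where 3x + 8y = 35 and -4x - 4y = -33.
Solving simultaneously gives x = 31/5, y = 41/20.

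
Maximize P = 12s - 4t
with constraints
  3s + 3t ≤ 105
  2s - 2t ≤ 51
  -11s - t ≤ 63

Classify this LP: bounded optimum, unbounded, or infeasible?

bounded optimum

Extreme points and P = 12s - 4t:
  (121/4, 19/4) → P = 344
  (-49/5, 224/5) → P = -1484/5
  (-25/8, -229/8) → P = 77
The feasible region has finitely many vertices and no improving ray; the maximum is 344 at (121/4, 19/4).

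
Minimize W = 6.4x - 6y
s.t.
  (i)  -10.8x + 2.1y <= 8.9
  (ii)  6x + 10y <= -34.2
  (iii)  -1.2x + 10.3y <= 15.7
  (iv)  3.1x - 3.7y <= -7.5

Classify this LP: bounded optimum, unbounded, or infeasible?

infeasible

The boundaries -10.8x + 2.1y = 8.9 and 6x + 10y = -34.2 meet at (-8041/6030, -2633/1005), but that point violates 3.1x - 3.7y ≤ -7.5. Every candidate vertex is excluded by some other constraint, so the feasible region is empty.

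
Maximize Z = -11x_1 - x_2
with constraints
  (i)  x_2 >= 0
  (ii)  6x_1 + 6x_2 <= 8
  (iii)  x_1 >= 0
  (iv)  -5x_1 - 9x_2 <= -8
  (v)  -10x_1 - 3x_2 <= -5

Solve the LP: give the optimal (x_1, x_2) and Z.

x_1 = 1/7, x_2 = 25/21, maximum Z = -58/21

Feasible corners and Z = -11x_1 - x_2:
  (1, 1/3) → Z = -34/3
  (1/7, 25/21) → Z = -58/21
  (7/25, 11/15) → Z = -286/75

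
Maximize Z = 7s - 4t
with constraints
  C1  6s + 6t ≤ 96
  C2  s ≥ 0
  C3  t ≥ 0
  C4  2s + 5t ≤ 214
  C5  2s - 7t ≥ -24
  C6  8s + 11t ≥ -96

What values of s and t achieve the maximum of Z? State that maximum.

Extreme points and Z = 7s - 4t:
  (16, 0) → Z = 112
  (88/9, 56/9) → Z = 392/9
  (0, 0) → Z = 0
  (0, 24/7) → Z = -96/7

s = 16, t = 0, maximum Z = 112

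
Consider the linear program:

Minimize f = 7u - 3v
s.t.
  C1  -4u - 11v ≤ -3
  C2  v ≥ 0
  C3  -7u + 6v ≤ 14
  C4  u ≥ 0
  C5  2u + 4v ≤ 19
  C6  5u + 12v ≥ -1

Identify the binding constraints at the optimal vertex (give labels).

C3 and C4

Extreme points and f = 7u - 3v:
  (3/4, 0) → f = 21/4
  (0, 3/11) → f = -9/11
  (19/2, 0) → f = 133/2
  (0, 7/3) → f = -7
  (29/20, 161/40) → f = -77/40

The minimum is at (0, 7/3). Substituting into each constraint, equality holds for C3 and C4; the remaining constraints have slack.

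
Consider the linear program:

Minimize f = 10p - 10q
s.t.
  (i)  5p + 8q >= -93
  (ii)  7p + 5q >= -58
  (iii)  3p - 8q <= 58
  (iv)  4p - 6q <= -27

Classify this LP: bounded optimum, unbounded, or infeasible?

From the feasible point (-483/62, -43/62), moving in the direction (-5, 7) keeps every constraint satisfied while f decreases without bound.

unbounded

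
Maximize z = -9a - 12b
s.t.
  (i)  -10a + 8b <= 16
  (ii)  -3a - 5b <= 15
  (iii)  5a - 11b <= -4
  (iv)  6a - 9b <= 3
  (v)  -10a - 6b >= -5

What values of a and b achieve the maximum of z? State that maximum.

Feasible corners and z = -9a - 12b:
  (-72/35, -4/7) → z = 888/35
  (-2/5, 3/2) → z = -72/5
  (31/140, 13/28) → z = -1059/140

The binding constraints are -10a + 8b = 16 and 5a - 11b = -4.
Solving simultaneously gives a = -72/35, b = -4/7.

a = -72/35, b = -4/7, maximum z = 888/35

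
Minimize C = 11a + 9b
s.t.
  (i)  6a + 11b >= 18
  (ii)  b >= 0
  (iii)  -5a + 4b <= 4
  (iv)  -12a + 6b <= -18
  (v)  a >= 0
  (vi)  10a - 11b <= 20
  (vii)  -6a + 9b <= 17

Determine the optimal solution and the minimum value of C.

a = 51/28, b = 9/14, minimum C = 723/28

Feasible corners and C = 11a + 9b:
  (51/28, 9/14) → C = 723/28
  (19/8, 15/44) → C = 2569/88
  (11/3, 13/3) → C = 238/3
  (367/24, 145/12) → C = 6647/24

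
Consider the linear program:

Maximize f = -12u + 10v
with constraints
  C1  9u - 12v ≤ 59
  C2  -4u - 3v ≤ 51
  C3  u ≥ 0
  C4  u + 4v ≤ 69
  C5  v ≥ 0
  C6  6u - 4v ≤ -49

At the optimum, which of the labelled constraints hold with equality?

C3 and C4

Extreme points and f = -12u + 10v:
  (0, 69/4) → f = 345/2
  (0, 49/4) → f = 245/2
  (20/7, 463/28) → f = 1835/14

The maximum is at (0, 69/4). Substituting into each constraint, equality holds for C3 and C4; the remaining constraints have slack.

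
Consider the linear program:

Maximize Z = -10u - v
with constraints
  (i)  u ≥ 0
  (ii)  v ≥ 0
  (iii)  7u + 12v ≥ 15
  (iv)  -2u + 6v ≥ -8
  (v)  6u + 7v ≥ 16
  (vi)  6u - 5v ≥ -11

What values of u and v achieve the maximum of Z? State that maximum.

Feasible corners and Z = -10u - v:
  (4, 0) → Z = -40
  (8/3, 0) → Z = -80/3
  (1/24, 9/4) → Z = -8/3
The feasible region is unbounded (it extends along (3, 1), (5, 6)), but Z strictly decreases along every unbounded feasible direction, so there is no improving ray and the maximum is attained at a vertex.

u = 1/24, v = 9/4, maximum Z = -8/3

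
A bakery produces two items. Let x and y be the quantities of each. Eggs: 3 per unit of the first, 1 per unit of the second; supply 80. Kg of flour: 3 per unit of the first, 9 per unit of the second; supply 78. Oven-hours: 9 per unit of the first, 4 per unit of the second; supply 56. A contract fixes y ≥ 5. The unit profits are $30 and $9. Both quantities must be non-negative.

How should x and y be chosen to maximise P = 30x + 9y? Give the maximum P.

x = 4, y = 5, maximum P = 165

Vertices and P = 30x + 9y:
  (0, 26/3) → P = 78
  (0, 5) → P = 45
  (64/23, 178/23) → P = 3522/23
  (4, 5) → P = 165

At the optimal vertex, 9x + 4y = 56 and y = 5.
Solving simultaneously gives x = 4, y = 5.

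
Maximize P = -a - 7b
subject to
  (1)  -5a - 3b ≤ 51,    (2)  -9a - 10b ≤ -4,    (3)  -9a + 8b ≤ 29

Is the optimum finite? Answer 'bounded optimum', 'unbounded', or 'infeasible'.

From the feasible point (-43/27, 11/6), moving in the direction (10, -9) keeps every constraint satisfied while P increases without bound.

unbounded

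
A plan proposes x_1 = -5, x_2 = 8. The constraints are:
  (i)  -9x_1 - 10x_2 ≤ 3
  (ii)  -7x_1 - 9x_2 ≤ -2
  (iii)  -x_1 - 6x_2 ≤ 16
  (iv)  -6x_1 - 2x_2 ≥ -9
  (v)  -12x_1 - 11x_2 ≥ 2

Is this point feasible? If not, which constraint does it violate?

Constraint (v): -12x_1 - 11x_2 = -28, which is not ≥ 2. All other constraints are satisfied.

not feasible — violates (v)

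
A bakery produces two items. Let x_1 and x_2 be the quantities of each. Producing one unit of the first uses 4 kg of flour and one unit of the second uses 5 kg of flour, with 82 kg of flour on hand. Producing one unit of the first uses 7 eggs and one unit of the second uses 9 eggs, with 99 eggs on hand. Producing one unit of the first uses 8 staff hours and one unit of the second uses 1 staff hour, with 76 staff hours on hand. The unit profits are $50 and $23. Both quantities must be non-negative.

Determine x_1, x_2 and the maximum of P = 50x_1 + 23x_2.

x_1 = 9, x_2 = 4, maximum P = 542

Corner points and P = 50x_1 + 23x_2:
  (0, 0) → P = 0
  (0, 11) → P = 253
  (19/2, 0) → P = 475
  (9, 4) → P = 542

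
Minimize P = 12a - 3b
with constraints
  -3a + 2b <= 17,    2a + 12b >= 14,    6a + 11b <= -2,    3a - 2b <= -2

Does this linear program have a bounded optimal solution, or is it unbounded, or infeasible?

Corner points and P = 12a - 3b:
  (-22/5, 19/10) → P = -117/2
  (-191/45, 32/15) → P = -172/3
  (-89/25, 44/25) → P = -48
The feasible region has finitely many vertices and no improving ray; the minimum is -117/2 at (-22/5, 19/10).

bounded optimum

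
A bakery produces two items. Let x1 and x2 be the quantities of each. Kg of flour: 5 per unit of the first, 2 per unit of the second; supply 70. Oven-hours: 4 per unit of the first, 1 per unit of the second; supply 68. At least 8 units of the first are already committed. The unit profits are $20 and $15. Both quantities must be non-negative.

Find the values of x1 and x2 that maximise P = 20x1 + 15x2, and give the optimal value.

Extreme points and P = 20x1 + 15x2:
  (14, 0) → P = 280
  (8, 0) → P = 160
  (8, 15) → P = 385

The optimum lies where 5x1 + 2x2 = 70 and x1 = 8.
Solving simultaneously gives x1 = 8, x2 = 15.

x1 = 8, x2 = 15, maximum P = 385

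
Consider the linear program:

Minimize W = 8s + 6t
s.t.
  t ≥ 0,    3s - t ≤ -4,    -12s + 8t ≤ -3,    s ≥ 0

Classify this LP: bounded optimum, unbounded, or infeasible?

The boundaries t = 0 and -12s + 8t = -3 meet at (1/4, 0), but that point violates 3s - t ≤ -4. Every candidate vertex is excluded by some other constraint, so the feasible region is empty.

infeasible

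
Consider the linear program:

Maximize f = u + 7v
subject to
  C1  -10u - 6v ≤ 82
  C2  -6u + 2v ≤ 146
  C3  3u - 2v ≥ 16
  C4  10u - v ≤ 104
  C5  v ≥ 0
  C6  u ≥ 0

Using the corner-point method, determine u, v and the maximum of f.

The optimum lies where 3u - 2v = 16 and 10u - v = 104.
Solving simultaneously gives u = 192/17, v = 152/17.

u = 192/17, v = 152/17, maximum f = 1256/17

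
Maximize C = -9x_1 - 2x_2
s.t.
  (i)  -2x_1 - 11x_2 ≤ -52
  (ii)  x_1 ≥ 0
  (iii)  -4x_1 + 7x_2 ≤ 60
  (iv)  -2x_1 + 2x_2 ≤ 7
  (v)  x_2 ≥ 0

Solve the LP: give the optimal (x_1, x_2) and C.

Vertices and C = -9x_1 - 2x_2:
  (27/26, 59/13) → C = -479/26
  (26, 0) → C = -234
  (71/6, 46/3) → C = -823/6
The feasible region is unbounded (it extends along (7, 4), (1, 0)), but C strictly decreases along every unbounded feasible direction, so there is no improving ray and the maximum is attained at a vertex.

x_1 = 27/26, x_2 = 59/13, maximum C = -479/26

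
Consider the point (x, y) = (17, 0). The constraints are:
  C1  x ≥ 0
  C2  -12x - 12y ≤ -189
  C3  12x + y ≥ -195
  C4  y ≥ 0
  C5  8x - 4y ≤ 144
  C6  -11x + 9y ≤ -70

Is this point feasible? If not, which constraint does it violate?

feasible

C1: 17 ≥ 0 ✓
C2: -204 ≤ -189 ✓
C3: 204 ≥ -195 ✓
C4: 0 ≥ 0 ✓
C5: 136 ≤ 144 ✓
C6: -187 ≤ -70 ✓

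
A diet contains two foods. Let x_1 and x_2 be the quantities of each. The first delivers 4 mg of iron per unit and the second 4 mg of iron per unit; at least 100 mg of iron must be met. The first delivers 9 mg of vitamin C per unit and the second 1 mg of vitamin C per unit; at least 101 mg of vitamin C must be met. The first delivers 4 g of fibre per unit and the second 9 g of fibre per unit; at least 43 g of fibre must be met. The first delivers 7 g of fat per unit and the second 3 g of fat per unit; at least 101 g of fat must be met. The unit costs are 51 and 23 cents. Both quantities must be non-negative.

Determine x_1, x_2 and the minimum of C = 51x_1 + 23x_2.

x_1 = 19/2, x_2 = 31/2, minimum C = 841

Extreme points and C = 51x_1 + 23x_2:
  (0, 101) → C = 2323
  (25, 0) → C = 1275
  (19/2, 31/2) → C = 841
The feasible region is unbounded (it extends along (0, 1), (1, 0)), but C strictly increases along every unbounded feasible direction, so there is no improving ray and the minimum is attained at a vertex.

The binding constraints are 4x_1 + 4x_2 = 100 and 9x_1 + x_2 = 101.
Solving simultaneously gives x_1 = 19/2, x_2 = 31/2.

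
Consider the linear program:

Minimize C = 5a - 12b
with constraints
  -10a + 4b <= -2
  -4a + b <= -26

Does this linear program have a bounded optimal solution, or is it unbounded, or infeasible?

unbounded

From the feasible point (17, 42), moving in the direction (4, 10) keeps every constraint satisfied while C decreases without bound.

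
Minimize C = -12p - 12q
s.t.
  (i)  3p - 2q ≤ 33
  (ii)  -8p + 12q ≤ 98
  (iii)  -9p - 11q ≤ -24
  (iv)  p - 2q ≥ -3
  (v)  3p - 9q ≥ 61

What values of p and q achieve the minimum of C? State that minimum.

Extreme points and C = -12p - 12q:
  (137/17, -75/17) → C = -744/17
  (25/3, -4) → C = -52
  (887/114, -159/38) → C = -820/19

p = 25/3, q = -4, minimum C = -52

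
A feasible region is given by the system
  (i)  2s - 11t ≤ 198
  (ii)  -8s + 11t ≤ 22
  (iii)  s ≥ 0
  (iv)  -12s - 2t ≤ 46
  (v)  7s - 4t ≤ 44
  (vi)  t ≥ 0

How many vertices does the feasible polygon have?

Intersecting each pair of boundary lines and keeping only the points that satisfy every inequality leaves:
  (0, 2)
  (572/45, 506/45)
  (0, 0)
  (44/7, 0)

4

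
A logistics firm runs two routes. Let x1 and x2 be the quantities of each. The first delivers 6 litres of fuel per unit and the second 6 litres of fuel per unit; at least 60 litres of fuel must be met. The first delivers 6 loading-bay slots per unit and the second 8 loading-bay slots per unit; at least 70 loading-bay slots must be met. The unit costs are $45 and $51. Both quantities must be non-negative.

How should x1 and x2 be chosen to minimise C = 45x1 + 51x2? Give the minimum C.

Extreme points and C = 45x1 + 51x2:
  (0, 10) → C = 510
  (35/3, 0) → C = 525
  (5, 5) → C = 480
The feasible region is unbounded (it extends along (0, 1), (1, 0)), but C strictly increases along every unbounded feasible direction, so there is no improving ray and the minimum is attained at a vertex.

x1 = 5, x2 = 5, minimum C = 480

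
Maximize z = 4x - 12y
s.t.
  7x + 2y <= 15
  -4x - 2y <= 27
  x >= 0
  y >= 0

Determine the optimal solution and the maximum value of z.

Vertices and z = 4x - 12y:
  (0, 15/2) → z = -90
  (15/7, 0) → z = 60/7
  (0, 0) → z = 0

x = 15/7, y = 0, maximum z = 60/7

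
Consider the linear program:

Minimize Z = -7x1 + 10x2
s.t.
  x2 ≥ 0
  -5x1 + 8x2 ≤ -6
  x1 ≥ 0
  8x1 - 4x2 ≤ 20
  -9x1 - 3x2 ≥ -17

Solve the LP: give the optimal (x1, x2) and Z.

x1 = 17/9, x2 = 0, minimum Z = -119/9

At the optimal vertex, x2 = 0 and -9x1 - 3x2 = -17.
Solving simultaneously gives x1 = 17/9, x2 = 0.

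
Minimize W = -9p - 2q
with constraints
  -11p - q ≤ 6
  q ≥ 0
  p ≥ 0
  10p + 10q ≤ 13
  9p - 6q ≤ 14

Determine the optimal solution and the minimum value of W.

p = 13/10, q = 0, minimum W = -117/10

Feasible corners and W = -9p - 2q:
  (0, 0) → W = 0
  (13/10, 0) → W = -117/10
  (0, 13/10) → W = -13/5

At the optimal vertex, q = 0 and 10p + 10q = 13.
Solving simultaneously gives p = 13/10, q = 0.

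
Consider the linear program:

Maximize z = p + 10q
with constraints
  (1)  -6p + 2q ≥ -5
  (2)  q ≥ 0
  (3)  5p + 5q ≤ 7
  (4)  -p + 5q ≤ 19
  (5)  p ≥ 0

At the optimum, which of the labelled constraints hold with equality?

(3) and (5)

Feasible corners and z = p + 10q:
  (5/6, 0) → z = 5/6
  (39/40, 17/40) → z = 209/40
  (0, 0) → z = 0
  (0, 7/5) → z = 14

The maximum is at (0, 7/5). Substituting into each constraint, equality holds for (3) and (5); the remaining constraints have slack.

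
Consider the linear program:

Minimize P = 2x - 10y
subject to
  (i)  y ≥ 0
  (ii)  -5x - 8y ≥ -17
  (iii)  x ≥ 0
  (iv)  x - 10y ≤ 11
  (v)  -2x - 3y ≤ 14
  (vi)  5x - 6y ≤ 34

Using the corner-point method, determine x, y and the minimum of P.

Extreme points and P = 2x - 10y:
  (17/5, 0) → P = 34/5
  (0, 0) → P = 0
  (0, 17/8) → P = -85/4

x = 0, y = 17/8, minimum P = -85/4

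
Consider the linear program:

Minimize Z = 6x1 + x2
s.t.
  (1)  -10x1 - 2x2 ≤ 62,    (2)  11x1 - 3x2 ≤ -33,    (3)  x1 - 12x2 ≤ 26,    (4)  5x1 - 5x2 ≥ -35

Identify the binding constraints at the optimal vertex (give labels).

(1) and (4)

Vertices and Z = 6x1 + x2:
  (-346/61, -161/61) → Z = -2237/61
  (-19/3, 2/3) → Z = -112/3
  (-158/43, -319/129) → Z = -3163/129
  (-3/2, 11/2) → Z = -7/2

The minimum is at (-19/3, 2/3). Substituting into each constraint, equality holds for (1) and (4); the remaining constraints have slack.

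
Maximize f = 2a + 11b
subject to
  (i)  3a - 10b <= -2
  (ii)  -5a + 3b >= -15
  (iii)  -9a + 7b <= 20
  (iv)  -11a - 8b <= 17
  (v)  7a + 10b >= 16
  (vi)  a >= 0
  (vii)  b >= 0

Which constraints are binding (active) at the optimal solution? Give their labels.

(ii) and (iii)

Feasible corners and f = 2a + 11b:
  (156/41, 55/41) → f = 917/41
  (7/5, 31/50) → f = 481/50
  (165/8, 235/8) → f = 2915/8
  (0, 20/7) → f = 220/7
  (0, 8/5) → f = 88/5

The maximum is at (165/8, 235/8). Substituting into each constraint, equality holds for (ii) and (iii); the remaining constraints have slack.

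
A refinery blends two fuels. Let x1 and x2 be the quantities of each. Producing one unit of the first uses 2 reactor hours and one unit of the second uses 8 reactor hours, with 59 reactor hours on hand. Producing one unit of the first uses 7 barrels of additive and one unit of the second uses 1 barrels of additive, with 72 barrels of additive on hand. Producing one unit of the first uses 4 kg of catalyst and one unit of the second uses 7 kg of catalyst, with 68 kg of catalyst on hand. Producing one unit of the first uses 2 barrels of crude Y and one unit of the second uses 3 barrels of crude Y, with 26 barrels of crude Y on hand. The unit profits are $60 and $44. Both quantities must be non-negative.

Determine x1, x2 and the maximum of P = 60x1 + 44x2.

Extreme points and P = 60x1 + 44x2:
  (0, 0) → P = 0
  (0, 59/8) → P = 649/2
  (72/7, 0) → P = 4320/7
  (31/10, 33/5) → P = 2382/5
  (10, 2) → P = 688

x1 = 10, x2 = 2, maximum P = 688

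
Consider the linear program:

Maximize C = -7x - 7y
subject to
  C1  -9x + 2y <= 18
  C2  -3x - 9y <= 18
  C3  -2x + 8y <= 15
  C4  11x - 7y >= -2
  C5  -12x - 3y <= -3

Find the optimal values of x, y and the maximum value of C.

Vertices and C = -7x - 7y:
  (9/11, -25/11) → C = 112/11
  (89/74, 161/74) → C = -875/37
  (5/39, 19/39) → C = -56/13
The feasible region is unbounded (it extends along (3, -1), (4, 1)), but C strictly decreases along every unbounded feasible direction, so there is no improving ray and the maximum is attained at a vertex.

x = 9/11, y = -25/11, maximum C = 112/11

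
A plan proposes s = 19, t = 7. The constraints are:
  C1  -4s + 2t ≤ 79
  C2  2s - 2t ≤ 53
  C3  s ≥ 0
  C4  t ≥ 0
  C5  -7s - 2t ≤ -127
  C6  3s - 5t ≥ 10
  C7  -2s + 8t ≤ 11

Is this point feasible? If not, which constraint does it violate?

not feasible — violates C7

Constraint C7: -2s + 8t = 18, which is not ≤ 11. All other constraints are satisfied.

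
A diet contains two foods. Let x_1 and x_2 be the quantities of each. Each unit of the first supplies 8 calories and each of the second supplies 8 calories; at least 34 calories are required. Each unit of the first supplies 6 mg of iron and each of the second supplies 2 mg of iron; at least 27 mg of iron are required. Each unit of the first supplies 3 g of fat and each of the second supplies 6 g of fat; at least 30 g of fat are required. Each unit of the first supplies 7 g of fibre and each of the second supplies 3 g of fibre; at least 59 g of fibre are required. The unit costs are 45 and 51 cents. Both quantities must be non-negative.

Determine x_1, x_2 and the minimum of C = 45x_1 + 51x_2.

Extreme points and C = 45x_1 + 51x_2:
  (0, 59/3) → C = 1003
  (10, 0) → C = 450
  (8, 1) → C = 411
The feasible region is unbounded (it extends along (0, 1), (1, 0)), but C strictly increases along every unbounded feasible direction, so there is no improving ray and the minimum is attained at a vertex.

The binding constraints are 3x_1 + 6x_2 = 30 and 7x_1 + 3x_2 = 59.
Solving simultaneously gives x_1 = 8, x_2 = 1.

x_1 = 8, x_2 = 1, minimum C = 411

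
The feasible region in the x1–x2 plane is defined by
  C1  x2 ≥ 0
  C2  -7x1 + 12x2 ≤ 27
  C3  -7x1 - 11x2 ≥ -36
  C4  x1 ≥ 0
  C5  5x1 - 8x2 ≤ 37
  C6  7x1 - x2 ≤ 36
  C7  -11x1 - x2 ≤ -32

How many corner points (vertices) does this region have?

Intersecting each pair of boundary lines and keeping only the points that satisfy every inequality leaves:
  (36/7, 0)
  (32/11, 0)
  (158/57, 86/57)

3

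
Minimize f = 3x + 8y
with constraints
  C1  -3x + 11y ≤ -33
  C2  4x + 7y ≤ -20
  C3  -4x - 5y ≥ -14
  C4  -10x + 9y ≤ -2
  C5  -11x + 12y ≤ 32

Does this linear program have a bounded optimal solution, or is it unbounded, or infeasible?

unbounded

From the feasible point (11/65, -192/65), moving in the direction (-9, -10) keeps every constraint satisfied while f decreases without bound.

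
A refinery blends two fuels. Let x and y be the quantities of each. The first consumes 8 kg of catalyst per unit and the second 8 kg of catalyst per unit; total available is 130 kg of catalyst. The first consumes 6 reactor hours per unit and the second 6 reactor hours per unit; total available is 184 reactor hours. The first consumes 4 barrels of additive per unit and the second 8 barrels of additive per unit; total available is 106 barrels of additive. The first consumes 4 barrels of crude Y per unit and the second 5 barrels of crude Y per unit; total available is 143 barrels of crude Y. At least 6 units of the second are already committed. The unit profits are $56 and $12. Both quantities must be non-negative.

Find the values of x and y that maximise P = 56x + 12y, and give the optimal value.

Extreme points and P = 56x + 12y:
  (0, 53/4) → P = 159
  (0, 6) → P = 72
  (6, 41/4) → P = 459
  (41/4, 6) → P = 646

At the optimal vertex, 8x + 8y = 130 and y = 6.
Solving simultaneously gives x = 41/4, y = 6.

x = 41/4, y = 6, maximum P = 646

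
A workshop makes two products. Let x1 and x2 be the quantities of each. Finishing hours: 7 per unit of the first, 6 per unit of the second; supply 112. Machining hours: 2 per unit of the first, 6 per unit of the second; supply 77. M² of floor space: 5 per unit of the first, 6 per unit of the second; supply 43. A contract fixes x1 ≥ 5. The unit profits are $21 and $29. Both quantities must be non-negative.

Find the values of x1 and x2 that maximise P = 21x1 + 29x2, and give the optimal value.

The optimum lies where 5x1 + 6x2 = 43 and x1 = 5.
Solving simultaneously gives x1 = 5, x2 = 3.

x1 = 5, x2 = 3, maximum P = 192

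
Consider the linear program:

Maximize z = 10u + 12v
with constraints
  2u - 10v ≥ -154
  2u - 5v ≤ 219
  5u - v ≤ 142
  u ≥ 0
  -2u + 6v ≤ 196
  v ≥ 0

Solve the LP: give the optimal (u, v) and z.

Feasible corners and z = 10u + 12v:
  (787/24, 527/24) → z = 7097/12
  (0, 77/5) → z = 924/5
  (142/5, 0) → z = 284
  (0, 0) → z = 0

The optimum lies where 2u - 10v = -154 and 5u - v = 142.
Solving simultaneously gives u = 787/24, v = 527/24.

u = 787/24, v = 527/24, maximum z = 7097/12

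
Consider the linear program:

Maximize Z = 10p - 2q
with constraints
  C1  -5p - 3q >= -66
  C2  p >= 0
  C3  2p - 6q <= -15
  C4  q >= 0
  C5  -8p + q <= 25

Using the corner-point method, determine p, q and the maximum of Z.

p = 39/4, q = 23/4, maximum Z = 86

Vertices and Z = 10p - 2q:
  (0, 22) → Z = -44
  (39/4, 23/4) → Z = 86
  (0, 5/2) → Z = -5

The binding constraints are -5p - 3q = -66 and 2p - 6q = -15.
Solving simultaneously gives p = 39/4, q = 23/4.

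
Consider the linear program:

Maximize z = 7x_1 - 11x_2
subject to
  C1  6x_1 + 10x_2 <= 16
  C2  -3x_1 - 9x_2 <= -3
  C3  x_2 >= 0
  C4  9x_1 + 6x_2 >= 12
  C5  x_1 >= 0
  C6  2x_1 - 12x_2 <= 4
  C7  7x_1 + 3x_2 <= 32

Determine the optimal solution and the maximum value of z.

x_1 = 58/23, x_2 = 2/23, maximum z = 384/23

Extreme points and z = 7x_1 - 11x_2:
  (4/9, 4/3) → z = -104/9
  (58/23, 2/23) → z = 384/23
  (4/3, 0) → z = 28/3
  (2, 0) → z = 14

At the optimal vertex, 6x_1 + 10x_2 = 16 and 2x_1 - 12x_2 = 4.
Solving simultaneously gives x_1 = 58/23, x_2 = 2/23.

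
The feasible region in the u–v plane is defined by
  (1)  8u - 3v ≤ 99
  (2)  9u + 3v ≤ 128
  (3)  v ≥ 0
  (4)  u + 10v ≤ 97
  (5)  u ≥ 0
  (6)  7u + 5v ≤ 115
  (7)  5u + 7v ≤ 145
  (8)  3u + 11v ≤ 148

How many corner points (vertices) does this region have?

6

Intersecting each pair of boundary lines and keeping only the points that satisfy every inequality leaves:
  (227/17, 133/51)
  (99/8, 0)
  (295/24, 139/24)
  (0, 0)
  (0, 97/10)
  (133/13, 564/65)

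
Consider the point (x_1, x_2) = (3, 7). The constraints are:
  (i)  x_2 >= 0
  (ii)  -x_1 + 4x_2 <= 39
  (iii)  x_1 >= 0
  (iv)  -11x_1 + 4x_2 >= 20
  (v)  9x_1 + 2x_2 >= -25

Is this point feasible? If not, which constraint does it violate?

Constraint (iv): -11x_1 + 4x_2 = -5, which is not ≥ 20. All other constraints are satisfied.

not feasible — violates (iv)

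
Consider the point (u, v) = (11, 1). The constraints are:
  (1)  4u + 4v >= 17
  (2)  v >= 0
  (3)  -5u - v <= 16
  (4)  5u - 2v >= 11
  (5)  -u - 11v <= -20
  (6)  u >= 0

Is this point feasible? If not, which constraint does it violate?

(1): 48 ≥ 17 ✓
(2): 1 ≥ 0 ✓
(3): -56 ≤ 16 ✓
(4): 53 ≥ 11 ✓
(5): -22 ≤ -20 ✓
(6): 11 ≥ 0 ✓

feasible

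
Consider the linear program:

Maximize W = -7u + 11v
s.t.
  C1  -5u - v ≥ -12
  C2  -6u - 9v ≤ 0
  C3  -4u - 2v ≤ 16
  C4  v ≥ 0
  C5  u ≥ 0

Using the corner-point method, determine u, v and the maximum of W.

u = 0, v = 12, maximum W = 132

Corner points and W = -7u + 11v:
  (12/5, 0) → W = -84/5
  (0, 12) → W = 132
  (0, 0) → W = 0

The binding constraints are -5u - v = -12 and u = 0.
Solving simultaneously gives u = 0, v = 12.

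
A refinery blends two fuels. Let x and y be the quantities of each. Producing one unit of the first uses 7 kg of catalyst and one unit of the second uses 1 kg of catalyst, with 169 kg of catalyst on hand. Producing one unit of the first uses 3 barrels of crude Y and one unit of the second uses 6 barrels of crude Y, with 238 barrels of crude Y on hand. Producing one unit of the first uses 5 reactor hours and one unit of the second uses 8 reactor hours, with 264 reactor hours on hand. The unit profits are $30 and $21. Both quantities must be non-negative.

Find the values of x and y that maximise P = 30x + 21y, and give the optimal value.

x = 64/3, y = 59/3, maximum P = 1053

Vertices and P = 30x + 21y:
  (0, 0) → P = 0
  (0, 33) → P = 693
  (169/7, 0) → P = 5070/7
  (64/3, 59/3) → P = 1053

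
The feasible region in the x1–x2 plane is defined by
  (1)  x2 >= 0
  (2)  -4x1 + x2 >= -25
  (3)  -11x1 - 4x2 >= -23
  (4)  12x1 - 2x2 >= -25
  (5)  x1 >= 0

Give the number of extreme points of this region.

Of the 10 pairwise boundary intersections, those satisfying every inequality are:
  (23/11, 0)
  (0, 0)
  (0, 23/4)

3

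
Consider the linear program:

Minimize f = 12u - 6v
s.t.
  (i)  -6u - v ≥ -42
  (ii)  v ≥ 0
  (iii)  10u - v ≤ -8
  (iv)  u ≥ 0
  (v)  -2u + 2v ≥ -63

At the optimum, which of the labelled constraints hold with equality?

Corner points and f = 12u - 6v:
  (17/8, 117/4) → f = -150
  (0, 42) → f = -252
  (0, 8) → f = -48

The minimum is at (0, 42). Substituting into each constraint, equality holds for (i) and (iv); the remaining constraints have slack.

(i) and (iv)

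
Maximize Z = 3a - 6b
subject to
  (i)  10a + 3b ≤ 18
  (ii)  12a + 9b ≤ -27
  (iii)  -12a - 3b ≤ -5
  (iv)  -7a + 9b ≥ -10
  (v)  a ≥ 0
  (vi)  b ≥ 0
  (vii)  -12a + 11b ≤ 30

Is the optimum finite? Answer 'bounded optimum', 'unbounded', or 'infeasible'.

The boundaries 10a + 3b = 18 and -7a + 9b = -10 meet at (64/37, 26/111), but that point violates 12a + 9b ≤ -27. Every candidate vertex is excluded by some other constraint, so the feasible region is empty.

infeasible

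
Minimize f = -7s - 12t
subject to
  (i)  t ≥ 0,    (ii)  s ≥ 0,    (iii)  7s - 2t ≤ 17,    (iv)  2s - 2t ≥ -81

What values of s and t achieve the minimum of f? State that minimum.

s = 98/5, t = 601/10, minimum f = -4292/5

Extreme points and f = -7s - 12t:
  (0, 0) → f = 0
  (17/7, 0) → f = -17
  (0, 81/2) → f = -486
  (98/5, 601/10) → f = -4292/5

The optimum lies where 7s - 2t = 17 and 2s - 2t = -81.
Solving simultaneously gives s = 98/5, t = 601/10.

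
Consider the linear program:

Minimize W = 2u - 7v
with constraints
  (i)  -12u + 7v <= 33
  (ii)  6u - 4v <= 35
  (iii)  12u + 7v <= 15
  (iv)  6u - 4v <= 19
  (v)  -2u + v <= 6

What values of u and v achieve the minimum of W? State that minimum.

Extreme points and W = 2u - 7v:
  (-3/4, 24/7) → W = -51/2
  (-9/2, -3) → W = 12
  (193/90, -23/15) → W = 676/45
  (-43/2, -37) → W = 216

The binding constraints are -12u + 7v = 33 and 12u + 7v = 15.
Solving simultaneously gives u = -3/4, v = 24/7.

u = -3/4, v = 24/7, minimum W = -51/2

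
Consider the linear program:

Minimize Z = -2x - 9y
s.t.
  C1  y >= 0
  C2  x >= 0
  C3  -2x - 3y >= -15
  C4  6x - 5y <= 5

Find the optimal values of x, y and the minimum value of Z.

x = 0, y = 5, minimum Z = -45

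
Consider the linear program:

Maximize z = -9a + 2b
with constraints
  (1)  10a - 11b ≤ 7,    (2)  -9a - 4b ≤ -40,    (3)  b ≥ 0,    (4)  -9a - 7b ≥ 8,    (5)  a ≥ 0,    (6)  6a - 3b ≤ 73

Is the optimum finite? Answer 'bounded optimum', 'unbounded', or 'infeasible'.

The boundaries 10a - 11b = 7 and -9a - 4b = -40 meet at (468/139, 337/139), but that point violates -9a - 7b ≥ 8. Every candidate vertex is excluded by some other constraint, so the feasible region is empty.

infeasible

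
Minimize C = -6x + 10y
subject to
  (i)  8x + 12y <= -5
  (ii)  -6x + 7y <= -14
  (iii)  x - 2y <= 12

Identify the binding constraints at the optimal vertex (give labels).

Vertices and C = -6x + 10y:
  (133/128, -71/64) → C = -1109/64
  (67/14, -101/28) → C = -907/14
  (-56/5, -58/5) → C = -244/5

The minimum is at (67/14, -101/28). Substituting into each constraint, equality holds for (i) and (iii); the remaining constraints have slack.

(i) and (iii)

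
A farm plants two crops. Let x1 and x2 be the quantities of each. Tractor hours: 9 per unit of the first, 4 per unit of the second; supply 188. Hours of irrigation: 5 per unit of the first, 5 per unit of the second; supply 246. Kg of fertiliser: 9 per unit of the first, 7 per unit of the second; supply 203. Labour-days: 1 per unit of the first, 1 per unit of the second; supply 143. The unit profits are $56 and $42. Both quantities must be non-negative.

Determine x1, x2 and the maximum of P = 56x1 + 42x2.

Feasible corners and P = 56x1 + 42x2:
  (0, 0) → P = 0
  (0, 29) → P = 1218
  (188/9, 0) → P = 10528/9
  (56/3, 5) → P = 3766/3

The optimum lies where 9x1 + 4x2 = 188 and 9x1 + 7x2 = 203.
Solving simultaneously gives x1 = 56/3, x2 = 5.

x1 = 56/3, x2 = 5, maximum P = 3766/3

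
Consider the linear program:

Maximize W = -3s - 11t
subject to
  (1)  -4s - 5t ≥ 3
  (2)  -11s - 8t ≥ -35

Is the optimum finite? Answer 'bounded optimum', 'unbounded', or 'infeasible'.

unbounded

From the feasible point (199/23, -173/23), moving in the direction (8, -11) keeps every constraint satisfied while W increases without bound.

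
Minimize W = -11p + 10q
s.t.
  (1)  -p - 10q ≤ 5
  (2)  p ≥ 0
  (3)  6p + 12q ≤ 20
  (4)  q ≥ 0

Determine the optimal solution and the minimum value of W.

Vertices and W = -11p + 10q:
  (0, 5/3) → W = 50/3
  (0, 0) → W = 0
  (10/3, 0) → W = -110/3

The binding constraints are 6p + 12q = 20 and q = 0.
Solving simultaneously gives p = 10/3, q = 0.

p = 10/3, q = 0, minimum W = -110/3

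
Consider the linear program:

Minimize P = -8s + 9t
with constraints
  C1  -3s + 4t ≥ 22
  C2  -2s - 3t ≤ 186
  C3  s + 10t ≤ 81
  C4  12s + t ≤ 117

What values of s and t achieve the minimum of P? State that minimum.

s = 52/17, t = 265/34, minimum P = 1553/34

Corner points and P = -8s + 9t:
  (-810/17, -514/17) → P = 1854/17
  (52/17, 265/34) → P = 1553/34
  (-2103/17, 348/17) → P = 19956/17

The binding constraints are -3s + 4t = 22 and s + 10t = 81.
Solving simultaneously gives s = 52/17, t = 265/34.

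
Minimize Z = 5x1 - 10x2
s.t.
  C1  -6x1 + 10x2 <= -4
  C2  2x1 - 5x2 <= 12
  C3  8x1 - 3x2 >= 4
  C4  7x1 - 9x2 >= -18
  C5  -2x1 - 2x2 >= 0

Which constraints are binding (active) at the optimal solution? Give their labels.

C3 and C5

Corner points and Z = 5x1 - 10x2:
  (-8/17, -44/17) → Z = 400/17
  (12/7, -12/7) → Z = 180/7
  (4/11, -4/11) → Z = 60/11

The minimum is at (4/11, -4/11). Substituting into each constraint, equality holds for C3 and C5; the remaining constraints have slack.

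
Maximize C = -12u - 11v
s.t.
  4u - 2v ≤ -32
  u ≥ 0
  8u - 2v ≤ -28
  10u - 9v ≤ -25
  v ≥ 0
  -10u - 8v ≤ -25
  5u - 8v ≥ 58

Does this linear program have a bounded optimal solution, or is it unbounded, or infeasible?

infeasible

The boundaries 4u - 2v = -32 and u = 0 meet at (0, 16), but that point violates 5u - 8v ≥ 58. Every candidate vertex is excluded by some other constraint, so the feasible region is empty.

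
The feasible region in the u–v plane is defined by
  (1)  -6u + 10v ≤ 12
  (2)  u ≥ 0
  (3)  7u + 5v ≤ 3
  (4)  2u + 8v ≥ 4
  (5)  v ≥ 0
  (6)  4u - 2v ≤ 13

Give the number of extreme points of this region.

3

The feasible vertices (each the meet of two boundaries and inside every other half-plane) are:
  (0, 3/5)
  (0, 1/2)
  (2/23, 11/23)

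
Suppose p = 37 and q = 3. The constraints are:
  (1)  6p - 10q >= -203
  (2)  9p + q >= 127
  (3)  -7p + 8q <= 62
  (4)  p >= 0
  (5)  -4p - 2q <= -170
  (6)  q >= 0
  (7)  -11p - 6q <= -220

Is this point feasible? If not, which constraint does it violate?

not feasible — violates (5)

Constraint (5): -4p - 2q = -154, which is not ≤ -170. All other constraints are satisfied.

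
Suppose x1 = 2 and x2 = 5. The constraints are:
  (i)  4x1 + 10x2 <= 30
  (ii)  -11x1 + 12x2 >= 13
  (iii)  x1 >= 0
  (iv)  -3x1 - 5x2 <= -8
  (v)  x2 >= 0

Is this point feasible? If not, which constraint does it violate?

not feasible — violates (i)

Constraint (i): 4x1 + 10x2 = 58, which is not ≤ 30. All other constraints are satisfied.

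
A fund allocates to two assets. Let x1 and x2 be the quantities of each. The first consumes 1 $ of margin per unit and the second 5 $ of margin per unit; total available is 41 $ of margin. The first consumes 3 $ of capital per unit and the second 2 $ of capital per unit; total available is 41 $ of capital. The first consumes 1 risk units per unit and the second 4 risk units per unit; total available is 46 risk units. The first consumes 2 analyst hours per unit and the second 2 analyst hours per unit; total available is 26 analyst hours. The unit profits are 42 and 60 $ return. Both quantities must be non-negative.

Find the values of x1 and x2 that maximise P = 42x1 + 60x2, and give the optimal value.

x1 = 6, x2 = 7, maximum P = 672

Vertices and P = 42x1 + 60x2:
  (0, 0) → P = 0
  (0, 41/5) → P = 492
  (13, 0) → P = 546
  (6, 7) → P = 672

The optimum lies where x1 + 5x2 = 41 and 2x1 + 2x2 = 26.
Solving simultaneously gives x1 = 6, x2 = 7.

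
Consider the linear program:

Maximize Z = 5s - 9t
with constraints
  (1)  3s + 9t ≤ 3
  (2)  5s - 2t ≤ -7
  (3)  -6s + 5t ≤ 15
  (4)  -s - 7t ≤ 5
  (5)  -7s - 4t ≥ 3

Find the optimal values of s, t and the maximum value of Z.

Extreme points and Z = 5s - 9t:
  (-19/17, 12/17) → Z = -203/17
  (-40/23, 21/23) → Z = -389/23
  (-59/37, -18/37) → Z = -133/37
  (-130/47, -15/47) → Z = -515/47

s = -59/37, t = -18/37, maximum Z = -133/37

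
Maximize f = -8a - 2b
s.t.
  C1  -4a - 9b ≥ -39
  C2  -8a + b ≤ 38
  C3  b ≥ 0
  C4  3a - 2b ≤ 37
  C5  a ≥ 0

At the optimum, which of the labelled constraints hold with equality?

C3 and C5

Vertices and f = -8a - 2b:
  (39/4, 0) → f = -78
  (0, 13/3) → f = -26/3
  (0, 0) → f = 0

The maximum is at (0, 0). Substituting into each constraint, equality holds for C3 and C5; the remaining constraints have slack.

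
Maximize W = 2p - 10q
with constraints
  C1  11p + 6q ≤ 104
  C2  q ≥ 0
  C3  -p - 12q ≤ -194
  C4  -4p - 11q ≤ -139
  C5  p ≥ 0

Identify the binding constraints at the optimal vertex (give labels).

C1 and C3

Corner points and W = 2p - 10q:
  (2/3, 145/9) → W = -1438/9
  (0, 52/3) → W = -520/3
  (0, 97/6) → W = -485/3

The maximum is at (2/3, 145/9). Substituting into each constraint, equality holds for C1 and C3; the remaining constraints have slack.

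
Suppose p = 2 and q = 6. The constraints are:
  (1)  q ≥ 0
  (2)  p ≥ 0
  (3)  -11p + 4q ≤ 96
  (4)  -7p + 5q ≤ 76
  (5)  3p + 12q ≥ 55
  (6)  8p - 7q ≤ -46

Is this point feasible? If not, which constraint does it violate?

not feasible — violates (6)

Constraint (6): 8p - 7q = -26, which is not ≤ -46. All other constraints are satisfied.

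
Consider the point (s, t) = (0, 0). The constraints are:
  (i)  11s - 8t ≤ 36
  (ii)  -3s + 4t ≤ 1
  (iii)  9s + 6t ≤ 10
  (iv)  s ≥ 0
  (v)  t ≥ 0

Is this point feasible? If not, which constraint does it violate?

(i): 0 ≤ 36 ✓
(ii): 0 ≤ 1 ✓
(iii): 0 ≤ 10 ✓
(iv): 0 ≥ 0 ✓
(v): 0 ≥ 0 ✓

feasible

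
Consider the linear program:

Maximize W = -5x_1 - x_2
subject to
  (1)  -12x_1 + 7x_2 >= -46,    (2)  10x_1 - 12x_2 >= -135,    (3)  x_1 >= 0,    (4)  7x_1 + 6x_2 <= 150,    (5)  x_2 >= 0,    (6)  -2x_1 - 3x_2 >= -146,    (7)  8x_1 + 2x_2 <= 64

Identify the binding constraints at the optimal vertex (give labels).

Vertices and W = -5x_1 - x_2:
  (23/6, 0) → W = -115/6
  (27/4, 5) → W = -155/4
  (0, 45/4) → W = -45/4
  (249/58, 430/29) → W = -2105/58
  (0, 0) → W = 0

The maximum is at (0, 0). Substituting into each constraint, equality holds for (3) and (5); the remaining constraints have slack.

(3) and (5)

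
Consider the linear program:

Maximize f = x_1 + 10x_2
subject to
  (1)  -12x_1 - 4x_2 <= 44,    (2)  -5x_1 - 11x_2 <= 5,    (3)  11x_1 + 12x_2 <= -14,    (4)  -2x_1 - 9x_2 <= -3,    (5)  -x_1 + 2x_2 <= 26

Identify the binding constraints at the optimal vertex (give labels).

(1) and (3)

Feasible corners and f = x_1 + 10x_2:
  (-29/7, 10/7) → f = 71/7
  (-118/25, 79/25) → f = 672/25
  (-78/23, 25/23) → f = 172/23
  (-54/25, 61/75) → f = 448/75

The maximum is at (-118/25, 79/25). Substituting into each constraint, equality holds for (1) and (3); the remaining constraints have slack.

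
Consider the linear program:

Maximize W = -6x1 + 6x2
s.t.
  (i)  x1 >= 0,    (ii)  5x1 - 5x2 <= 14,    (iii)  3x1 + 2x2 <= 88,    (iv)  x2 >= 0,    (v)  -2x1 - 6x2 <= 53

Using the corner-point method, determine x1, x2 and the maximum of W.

Corner points and W = -6x1 + 6x2:
  (0, 44) → W = 264
  (0, 0) → W = 0
  (468/25, 398/25) → W = -84/5
  (14/5, 0) → W = -84/5

x1 = 0, x2 = 44, maximum W = 264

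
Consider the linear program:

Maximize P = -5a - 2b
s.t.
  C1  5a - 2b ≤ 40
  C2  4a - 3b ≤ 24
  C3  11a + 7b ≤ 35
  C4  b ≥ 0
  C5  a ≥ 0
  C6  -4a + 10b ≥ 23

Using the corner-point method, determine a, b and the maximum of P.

Corner points and P = -5a - 2b:
  (0, 5) → P = -10
  (63/46, 131/46) → P = -577/46
  (0, 23/10) → P = -23/5

At the optimal vertex, a = 0 and -4a + 10b = 23.
Solving simultaneously gives a = 0, b = 23/10.

a = 0, b = 23/10, maximum P = -23/5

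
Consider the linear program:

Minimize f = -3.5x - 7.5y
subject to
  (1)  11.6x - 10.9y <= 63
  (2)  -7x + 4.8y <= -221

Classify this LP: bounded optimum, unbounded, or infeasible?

From the feasible point (105325/1031, 106130/1031), moving in the direction (10.9, 11.6) keeps every constraint satisfied while f decreases without bound.

unbounded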